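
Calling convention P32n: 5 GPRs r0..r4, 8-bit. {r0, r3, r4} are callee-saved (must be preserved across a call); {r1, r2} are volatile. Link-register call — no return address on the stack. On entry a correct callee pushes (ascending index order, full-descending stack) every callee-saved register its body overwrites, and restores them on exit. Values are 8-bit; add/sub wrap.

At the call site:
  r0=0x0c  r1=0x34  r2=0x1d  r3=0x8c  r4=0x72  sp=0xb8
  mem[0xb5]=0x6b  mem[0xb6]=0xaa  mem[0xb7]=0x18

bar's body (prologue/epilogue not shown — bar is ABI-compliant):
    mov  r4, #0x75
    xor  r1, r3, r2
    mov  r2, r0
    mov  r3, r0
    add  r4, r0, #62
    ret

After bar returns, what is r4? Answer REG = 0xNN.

prologue: push r3 → mem[0xb7]=0x8c, sp=0xb7
prologue: push r4 → mem[0xb6]=0x72, sp=0xb6
body[0] mov  r4, #0x75 → r4=0x75
body[1] xor  r1, r3, r2 → r1=0x91
body[2] mov  r2, r0 → r2=0x0c
body[3] mov  r3, r0 → r3=0x0c
body[4] add  r4, r0, #62 → r4=0x4a
epilogue: pop r4=0x72, sp=0xb7
epilogue: pop r3=0x8c, sp=0xb8
r4 is callee-saved → restored

REG = 0x72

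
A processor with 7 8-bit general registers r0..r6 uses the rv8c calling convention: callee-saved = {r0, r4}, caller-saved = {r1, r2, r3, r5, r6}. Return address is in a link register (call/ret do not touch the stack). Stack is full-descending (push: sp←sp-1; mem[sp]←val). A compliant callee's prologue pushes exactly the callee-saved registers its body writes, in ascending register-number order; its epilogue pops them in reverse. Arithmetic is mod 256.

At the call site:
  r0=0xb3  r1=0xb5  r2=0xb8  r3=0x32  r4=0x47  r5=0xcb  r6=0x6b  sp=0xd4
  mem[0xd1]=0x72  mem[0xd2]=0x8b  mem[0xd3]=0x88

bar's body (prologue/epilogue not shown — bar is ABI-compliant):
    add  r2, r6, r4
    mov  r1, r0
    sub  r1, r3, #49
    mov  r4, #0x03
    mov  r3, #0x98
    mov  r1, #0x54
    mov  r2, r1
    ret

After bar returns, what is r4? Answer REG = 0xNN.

prologue: push r4 → mem[0xd3]=0x47, sp=0xd3
body[0] add  r2, r6, r4 → r2=0xb2
body[1] mov  r1, r0 → r1=0xb3
body[2] sub  r1, r3, #49 → r1=0x01
body[3] mov  r4, #0x03 → r4=0x03
body[4] mov  r3, #0x98 → r3=0x98
body[5] mov  r1, #0x54 → r1=0x54
body[6] mov  r2, r1 → r2=0x54
epilogue: pop r4=0x47, sp=0xd4
r4 is callee-saved → restored

REG = 0x47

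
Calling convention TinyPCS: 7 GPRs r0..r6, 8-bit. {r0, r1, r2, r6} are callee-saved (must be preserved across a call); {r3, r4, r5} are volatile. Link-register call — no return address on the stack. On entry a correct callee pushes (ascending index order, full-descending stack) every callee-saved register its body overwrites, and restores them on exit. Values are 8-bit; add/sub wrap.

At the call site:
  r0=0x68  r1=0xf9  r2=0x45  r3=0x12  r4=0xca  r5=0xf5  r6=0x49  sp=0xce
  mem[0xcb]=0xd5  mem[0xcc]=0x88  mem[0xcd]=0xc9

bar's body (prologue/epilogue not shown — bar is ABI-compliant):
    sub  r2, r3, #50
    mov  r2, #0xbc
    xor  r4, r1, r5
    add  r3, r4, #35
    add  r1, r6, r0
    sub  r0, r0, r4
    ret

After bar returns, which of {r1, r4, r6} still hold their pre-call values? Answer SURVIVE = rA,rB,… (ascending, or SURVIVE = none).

SURVIVE = r1,r6

prologue: push r0 → mem[0xcd]=0x68, sp=0xcd
prologue: push r1 → mem[0xcc]=0xf9, sp=0xcc
prologue: push r2 → mem[0xcb]=0x45, sp=0xcb
body[0] sub  r2, r3, #50 → r2=0xe0
body[1] mov  r2, #0xbc → r2=0xbc
body[2] xor  r4, r1, r5 → r4=0x0c
body[3] add  r3, r4, #35 → r3=0x2f
body[4] add  r1, r6, r0 → r1=0xb1
body[5] sub  r0, r0, r4 → r0=0x5c
epilogue: pop r2=0x45, sp=0xcc
epilogue: pop r1=0xf9, sp=0xcd
epilogue: pop r0=0x68, sp=0xce
r1: callee-saved, written=True
r4: caller-saved, written=True
r6: callee-saved, written=False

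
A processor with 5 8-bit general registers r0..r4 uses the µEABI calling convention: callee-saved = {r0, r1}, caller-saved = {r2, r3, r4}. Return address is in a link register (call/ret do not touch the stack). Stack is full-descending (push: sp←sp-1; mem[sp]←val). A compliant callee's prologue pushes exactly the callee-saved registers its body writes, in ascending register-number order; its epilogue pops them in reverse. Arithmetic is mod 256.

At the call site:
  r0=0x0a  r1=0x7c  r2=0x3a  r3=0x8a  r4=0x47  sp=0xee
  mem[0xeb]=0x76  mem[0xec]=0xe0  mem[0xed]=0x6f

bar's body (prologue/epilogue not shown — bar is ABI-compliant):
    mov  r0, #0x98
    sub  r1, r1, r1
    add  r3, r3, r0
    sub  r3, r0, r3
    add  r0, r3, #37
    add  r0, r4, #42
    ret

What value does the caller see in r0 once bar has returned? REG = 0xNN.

prologue: push r0 → mem[0xed]=0x0a, sp=0xed
prologue: push r1 → mem[0xec]=0x7c, sp=0xec
body[0] mov  r0, #0x98 → r0=0x98
body[1] sub  r1, r1, r1 → r1=0x00
body[2] add  r3, r3, r0 → r3=0x22
body[3] sub  r3, r0, r3 → r3=0x76
body[4] add  r0, r3, #37 → r0=0x9b
body[5] add  r0, r4, #42 → r0=0x71
epilogue: pop r1=0x7c, sp=0xed
epilogue: pop r0=0x0a, sp=0xee
r0 is callee-saved → restored

REG = 0x0a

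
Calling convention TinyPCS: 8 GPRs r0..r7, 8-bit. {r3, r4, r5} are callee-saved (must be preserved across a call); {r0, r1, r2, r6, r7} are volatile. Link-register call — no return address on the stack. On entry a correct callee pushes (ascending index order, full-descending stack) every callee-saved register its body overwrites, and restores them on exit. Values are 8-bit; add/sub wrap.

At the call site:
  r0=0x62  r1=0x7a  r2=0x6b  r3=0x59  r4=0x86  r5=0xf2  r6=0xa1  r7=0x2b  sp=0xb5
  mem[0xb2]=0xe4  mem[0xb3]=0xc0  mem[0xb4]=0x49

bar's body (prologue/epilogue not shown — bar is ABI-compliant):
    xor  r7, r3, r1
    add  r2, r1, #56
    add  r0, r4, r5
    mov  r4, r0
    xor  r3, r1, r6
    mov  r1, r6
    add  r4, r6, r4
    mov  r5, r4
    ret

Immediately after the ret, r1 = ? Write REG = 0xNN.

REG = 0xa1

prologue: push r3 → mem[0xb4]=0x59, sp=0xb4
prologue: push r4 → mem[0xb3]=0x86, sp=0xb3
prologue: push r5 → mem[0xb2]=0xf2, sp=0xb2
body[0] xor  r7, r3, r1 → r7=0x23
body[1] add  r2, r1, #56 → r2=0xb2
body[2] add  r0, r4, r5 → r0=0x78
body[3] mov  r4, r0 → r4=0x78
body[4] xor  r3, r1, r6 → r3=0xdb
body[5] mov  r1, r6 → r1=0xa1
body[6] add  r4, r6, r4 → r4=0x19
body[7] mov  r5, r4 → r5=0x19
epilogue: pop r5=0xf2, sp=0xb3
epilogue: pop r4=0x86, sp=0xb4
epilogue: pop r3=0x59, sp=0xb5
r1 is caller-saved → body value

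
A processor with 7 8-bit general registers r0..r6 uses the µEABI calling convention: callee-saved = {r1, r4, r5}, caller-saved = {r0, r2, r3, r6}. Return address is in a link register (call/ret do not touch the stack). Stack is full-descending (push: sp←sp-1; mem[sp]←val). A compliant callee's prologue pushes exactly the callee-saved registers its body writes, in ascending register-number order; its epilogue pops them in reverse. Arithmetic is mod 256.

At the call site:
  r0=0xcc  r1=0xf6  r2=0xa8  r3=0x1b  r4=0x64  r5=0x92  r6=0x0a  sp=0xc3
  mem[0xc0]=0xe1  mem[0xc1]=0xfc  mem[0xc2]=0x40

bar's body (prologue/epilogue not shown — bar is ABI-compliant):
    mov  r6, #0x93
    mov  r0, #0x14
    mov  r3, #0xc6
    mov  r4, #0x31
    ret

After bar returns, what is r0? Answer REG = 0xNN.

prologue: push r4 -> mem[0xc2]=0x64, sp=0xc2
body[0] mov  r6, #0x93 -> r6=0x93
body[1] mov  r0, #0x14 -> r0=0x14
body[2] mov  r3, #0xc6 -> r3=0xc6
body[3] mov  r4, #0x31 -> r4=0x31
epilogue: pop r4=0x64, sp=0xc3
r0 is caller-saved -> body value

REG = 0x14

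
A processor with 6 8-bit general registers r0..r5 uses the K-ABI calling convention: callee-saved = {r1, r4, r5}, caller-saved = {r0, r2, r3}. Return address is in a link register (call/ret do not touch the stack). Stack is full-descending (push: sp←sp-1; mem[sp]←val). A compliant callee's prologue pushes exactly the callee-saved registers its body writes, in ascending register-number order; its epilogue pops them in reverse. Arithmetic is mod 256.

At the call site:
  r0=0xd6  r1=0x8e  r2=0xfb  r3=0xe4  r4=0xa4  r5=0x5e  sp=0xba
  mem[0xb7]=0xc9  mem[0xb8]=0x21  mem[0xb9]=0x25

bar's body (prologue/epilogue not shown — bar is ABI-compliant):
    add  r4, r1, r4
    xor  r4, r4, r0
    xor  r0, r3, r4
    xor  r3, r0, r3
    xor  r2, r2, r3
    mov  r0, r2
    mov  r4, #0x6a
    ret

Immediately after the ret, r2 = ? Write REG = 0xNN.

REG = 0x1f

prologue: push r4 -> mem[0xb9]=0xa4, sp=0xb9
body[0] add  r4, r1, r4 -> r4=0x32
body[1] xor  r4, r4, r0 -> r4=0xe4
body[2] xor  r0, r3, r4 -> r0=0x00
body[3] xor  r3, r0, r3 -> r3=0xe4
body[4] xor  r2, r2, r3 -> r2=0x1f
body[5] mov  r0, r2 -> r0=0x1f
body[6] mov  r4, #0x6a -> r4=0x6a
epilogue: pop r4=0xa4, sp=0xba
r2 is caller-saved -> body value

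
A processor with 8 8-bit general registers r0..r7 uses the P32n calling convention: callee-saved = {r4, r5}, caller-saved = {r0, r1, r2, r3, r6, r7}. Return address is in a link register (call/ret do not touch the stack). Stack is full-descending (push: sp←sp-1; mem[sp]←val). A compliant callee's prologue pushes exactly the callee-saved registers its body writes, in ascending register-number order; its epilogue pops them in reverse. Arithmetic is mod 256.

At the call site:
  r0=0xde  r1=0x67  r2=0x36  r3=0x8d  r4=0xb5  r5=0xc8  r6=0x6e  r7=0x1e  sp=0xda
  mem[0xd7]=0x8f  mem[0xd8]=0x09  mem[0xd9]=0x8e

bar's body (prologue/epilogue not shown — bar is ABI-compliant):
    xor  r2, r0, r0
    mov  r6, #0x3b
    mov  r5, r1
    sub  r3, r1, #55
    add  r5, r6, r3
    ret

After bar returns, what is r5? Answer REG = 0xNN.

REG = 0xc8

prologue: push r5 → mem[0xd9]=0xc8, sp=0xd9
body[0] xor  r2, r0, r0 → r2=0x00
body[1] mov  r6, #0x3b → r6=0x3b
body[2] mov  r5, r1 → r5=0x67
body[3] sub  r3, r1, #55 → r3=0x30
body[4] add  r5, r6, r3 → r5=0x6b
epilogue: pop r5=0xc8, sp=0xda
r5 is callee-saved → restored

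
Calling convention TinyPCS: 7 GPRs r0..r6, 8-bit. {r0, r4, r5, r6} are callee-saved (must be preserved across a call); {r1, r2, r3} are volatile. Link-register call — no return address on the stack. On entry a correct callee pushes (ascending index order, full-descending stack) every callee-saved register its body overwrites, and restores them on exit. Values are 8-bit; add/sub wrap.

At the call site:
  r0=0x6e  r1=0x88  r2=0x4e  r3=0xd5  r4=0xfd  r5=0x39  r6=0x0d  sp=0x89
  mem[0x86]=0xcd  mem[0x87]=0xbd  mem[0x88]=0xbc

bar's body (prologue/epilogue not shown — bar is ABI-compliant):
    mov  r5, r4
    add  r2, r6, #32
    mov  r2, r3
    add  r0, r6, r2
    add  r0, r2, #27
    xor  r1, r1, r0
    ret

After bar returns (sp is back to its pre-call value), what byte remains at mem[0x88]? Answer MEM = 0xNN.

MEM = 0x6e

prologue: push r0 → mem[0x88]=0x6e, sp=0x88
prologue: push r5 → mem[0x87]=0x39, sp=0x87
body[0] mov  r5, r4 → r5=0xfd
body[1] add  r2, r6, #32 → r2=0x2d
body[2] mov  r2, r3 → r2=0xd5
body[3] add  r0, r6, r2 → r0=0xe2
body[4] add  r0, r2, #27 → r0=0xf0
body[5] xor  r1, r1, r0 → r1=0x78
epilogue: pop r5=0x39, sp=0x88
epilogue: pop r0=0x6e, sp=0x89
prologue pushed ['r0', 'r5'] at ['0x88', '0x87']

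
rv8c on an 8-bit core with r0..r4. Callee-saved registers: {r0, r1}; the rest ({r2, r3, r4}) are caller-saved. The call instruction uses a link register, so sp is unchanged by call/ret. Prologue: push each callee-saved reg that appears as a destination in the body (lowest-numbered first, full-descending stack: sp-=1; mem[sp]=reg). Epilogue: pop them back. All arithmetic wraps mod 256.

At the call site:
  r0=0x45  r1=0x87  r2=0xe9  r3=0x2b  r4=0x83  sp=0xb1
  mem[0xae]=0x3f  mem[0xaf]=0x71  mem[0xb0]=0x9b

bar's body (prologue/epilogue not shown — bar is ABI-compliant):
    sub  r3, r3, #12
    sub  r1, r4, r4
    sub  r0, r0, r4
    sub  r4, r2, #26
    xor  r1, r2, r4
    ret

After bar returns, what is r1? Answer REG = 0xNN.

REG = 0x87

prologue: push r0 -> mem[0xb0]=0x45, sp=0xb0
prologue: push r1 -> mem[0xaf]=0x87, sp=0xaf
body[0] sub  r3, r3, #12 -> r3=0x1f
body[1] sub  r1, r4, r4 -> r1=0x00
body[2] sub  r0, r0, r4 -> r0=0xc2
body[3] sub  r4, r2, #26 -> r4=0xcf
body[4] xor  r1, r2, r4 -> r1=0x26
epilogue: pop r1=0x87, sp=0xb0
epilogue: pop r0=0x45, sp=0xb1
r1 is callee-saved -> restored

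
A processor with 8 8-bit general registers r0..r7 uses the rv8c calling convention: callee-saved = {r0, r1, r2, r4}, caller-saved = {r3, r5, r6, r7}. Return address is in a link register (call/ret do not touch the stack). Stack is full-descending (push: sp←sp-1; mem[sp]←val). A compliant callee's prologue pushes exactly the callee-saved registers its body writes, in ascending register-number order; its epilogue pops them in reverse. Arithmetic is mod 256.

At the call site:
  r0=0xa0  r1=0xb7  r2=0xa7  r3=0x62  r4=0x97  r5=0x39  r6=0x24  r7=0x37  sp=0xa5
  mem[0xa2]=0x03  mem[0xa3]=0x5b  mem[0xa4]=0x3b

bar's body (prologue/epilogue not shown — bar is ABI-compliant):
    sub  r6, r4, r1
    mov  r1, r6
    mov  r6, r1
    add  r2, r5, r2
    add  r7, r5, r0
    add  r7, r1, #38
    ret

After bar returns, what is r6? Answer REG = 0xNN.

REG = 0xe0

prologue: push r1 → mem[0xa4]=0xb7, sp=0xa4
prologue: push r2 → mem[0xa3]=0xa7, sp=0xa3
body[0] sub  r6, r4, r1 → r6=0xe0
body[1] mov  r1, r6 → r1=0xe0
body[2] mov  r6, r1 → r6=0xe0
body[3] add  r2, r5, r2 → r2=0xe0
body[4] add  r7, r5, r0 → r7=0xd9
body[5] add  r7, r1, #38 → r7=0x06
epilogue: pop r2=0xa7, sp=0xa4
epilogue: pop r1=0xb7, sp=0xa5
r6 is caller-saved → body value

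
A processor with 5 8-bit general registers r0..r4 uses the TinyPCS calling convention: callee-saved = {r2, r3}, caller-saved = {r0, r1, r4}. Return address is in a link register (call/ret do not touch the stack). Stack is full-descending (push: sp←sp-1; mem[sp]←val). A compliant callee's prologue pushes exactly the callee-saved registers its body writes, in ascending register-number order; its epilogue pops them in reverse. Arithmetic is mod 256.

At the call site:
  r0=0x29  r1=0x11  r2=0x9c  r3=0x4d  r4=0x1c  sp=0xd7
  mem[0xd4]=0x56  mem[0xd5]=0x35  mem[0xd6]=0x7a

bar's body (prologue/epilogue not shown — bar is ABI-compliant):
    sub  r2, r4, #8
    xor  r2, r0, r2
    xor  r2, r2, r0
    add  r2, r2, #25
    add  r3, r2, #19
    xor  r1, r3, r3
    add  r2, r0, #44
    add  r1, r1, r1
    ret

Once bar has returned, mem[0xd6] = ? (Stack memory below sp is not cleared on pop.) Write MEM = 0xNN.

MEM = 0x9c

prologue: push r2 -> mem[0xd6]=0x9c, sp=0xd6
prologue: push r3 -> mem[0xd5]=0x4d, sp=0xd5
body[0] sub  r2, r4, #8 -> r2=0x14
body[1] xor  r2, r0, r2 -> r2=0x3d
body[2] xor  r2, r2, r0 -> r2=0x14
body[3] add  r2, r2, #25 -> r2=0x2d
body[4] add  r3, r2, #19 -> r3=0x40
body[5] xor  r1, r3, r3 -> r1=0x00
body[6] add  r2, r0, #44 -> r2=0x55
body[7] add  r1, r1, r1 -> r1=0x00
epilogue: pop r3=0x4d, sp=0xd6
epilogue: pop r2=0x9c, sp=0xd7
prologue pushed ['r2', 'r3'] at ['0xd6', '0xd5']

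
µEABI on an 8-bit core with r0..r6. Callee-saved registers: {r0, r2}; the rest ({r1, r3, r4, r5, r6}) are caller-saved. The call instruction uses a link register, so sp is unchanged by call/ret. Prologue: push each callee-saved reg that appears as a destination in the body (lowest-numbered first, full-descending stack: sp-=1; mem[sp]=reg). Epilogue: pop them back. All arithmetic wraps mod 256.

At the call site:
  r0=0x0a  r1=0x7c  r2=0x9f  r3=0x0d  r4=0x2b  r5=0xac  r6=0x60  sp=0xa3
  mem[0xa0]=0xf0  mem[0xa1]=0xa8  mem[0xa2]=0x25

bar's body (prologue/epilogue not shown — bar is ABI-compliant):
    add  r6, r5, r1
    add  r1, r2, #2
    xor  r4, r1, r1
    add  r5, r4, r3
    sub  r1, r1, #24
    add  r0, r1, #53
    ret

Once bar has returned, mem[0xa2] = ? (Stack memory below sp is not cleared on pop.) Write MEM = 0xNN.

MEM = 0x0a

prologue: push r0 → mem[0xa2]=0x0a, sp=0xa2
body[0] add  r6, r5, r1 → r6=0x28
body[1] add  r1, r2, #2 → r1=0xa1
body[2] xor  r4, r1, r1 → r4=0x00
body[3] add  r5, r4, r3 → r5=0x0d
body[4] sub  r1, r1, #24 → r1=0x89
body[5] add  r0, r1, #53 → r0=0xbe
epilogue: pop r0=0x0a, sp=0xa3
prologue pushed ['r0'] at ['0xa2']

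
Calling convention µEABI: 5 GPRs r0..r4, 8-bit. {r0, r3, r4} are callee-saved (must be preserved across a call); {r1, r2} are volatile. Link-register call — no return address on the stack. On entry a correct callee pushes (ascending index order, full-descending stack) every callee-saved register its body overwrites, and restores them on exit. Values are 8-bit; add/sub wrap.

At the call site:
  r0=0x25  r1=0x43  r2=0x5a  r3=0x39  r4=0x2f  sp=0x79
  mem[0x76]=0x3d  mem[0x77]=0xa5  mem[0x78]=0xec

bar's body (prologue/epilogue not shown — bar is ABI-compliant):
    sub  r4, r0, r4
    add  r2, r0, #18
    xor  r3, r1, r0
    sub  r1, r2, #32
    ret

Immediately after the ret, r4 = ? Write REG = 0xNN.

REG = 0x2f

prologue: push r3 -> mem[0x78]=0x39, sp=0x78
prologue: push r4 -> mem[0x77]=0x2f, sp=0x77
body[0] sub  r4, r0, r4 -> r4=0xf6
body[1] add  r2, r0, #18 -> r2=0x37
body[2] xor  r3, r1, r0 -> r3=0x66
body[3] sub  r1, r2, #32 -> r1=0x17
epilogue: pop r4=0x2f, sp=0x78
epilogue: pop r3=0x39, sp=0x79
r4 is callee-saved -> restored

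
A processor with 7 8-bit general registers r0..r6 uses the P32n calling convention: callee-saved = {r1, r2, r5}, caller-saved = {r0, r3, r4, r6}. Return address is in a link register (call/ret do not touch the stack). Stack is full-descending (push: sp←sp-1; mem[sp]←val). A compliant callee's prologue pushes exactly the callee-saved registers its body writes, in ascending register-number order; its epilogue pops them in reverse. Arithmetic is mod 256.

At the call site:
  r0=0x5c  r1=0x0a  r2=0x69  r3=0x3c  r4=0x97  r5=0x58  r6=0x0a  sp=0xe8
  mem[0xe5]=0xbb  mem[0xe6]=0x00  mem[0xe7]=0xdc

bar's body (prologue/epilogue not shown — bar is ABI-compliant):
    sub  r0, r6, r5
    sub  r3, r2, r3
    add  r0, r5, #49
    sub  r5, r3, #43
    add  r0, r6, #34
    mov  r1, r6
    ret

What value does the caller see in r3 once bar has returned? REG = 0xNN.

REG = 0x2d

prologue: push r1 → mem[0xe7]=0x0a, sp=0xe7
prologue: push r5 → mem[0xe6]=0x58, sp=0xe6
body[0] sub  r0, r6, r5 → r0=0xb2
body[1] sub  r3, r2, r3 → r3=0x2d
body[2] add  r0, r5, #49 → r0=0x89
body[3] sub  r5, r3, #43 → r5=0x02
body[4] add  r0, r6, #34 → r0=0x2c
body[5] mov  r1, r6 → r1=0x0a
epilogue: pop r5=0x58, sp=0xe7
epilogue: pop r1=0x0a, sp=0xe8
r3 is caller-saved → body value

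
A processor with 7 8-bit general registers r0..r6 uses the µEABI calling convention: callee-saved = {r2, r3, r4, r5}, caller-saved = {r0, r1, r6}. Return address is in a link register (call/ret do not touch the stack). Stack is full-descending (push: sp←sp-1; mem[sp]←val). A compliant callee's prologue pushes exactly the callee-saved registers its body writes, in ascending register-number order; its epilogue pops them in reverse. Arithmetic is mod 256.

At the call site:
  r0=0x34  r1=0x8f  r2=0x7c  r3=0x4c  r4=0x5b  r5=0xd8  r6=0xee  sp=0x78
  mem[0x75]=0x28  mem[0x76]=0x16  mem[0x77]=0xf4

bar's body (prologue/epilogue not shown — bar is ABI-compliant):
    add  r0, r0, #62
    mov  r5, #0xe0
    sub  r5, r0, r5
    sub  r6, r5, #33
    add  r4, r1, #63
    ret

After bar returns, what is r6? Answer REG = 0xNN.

REG = 0x71

prologue: push r4 -> mem[0x77]=0x5b, sp=0x77
prologue: push r5 -> mem[0x76]=0xd8, sp=0x76
body[0] add  r0, r0, #62 -> r0=0x72
body[1] mov  r5, #0xe0 -> r5=0xe0
body[2] sub  r5, r0, r5 -> r5=0x92
body[3] sub  r6, r5, #33 -> r6=0x71
body[4] add  r4, r1, #63 -> r4=0xce
epilogue: pop r5=0xd8, sp=0x77
epilogue: pop r4=0x5b, sp=0x78
r6 is caller-saved -> body value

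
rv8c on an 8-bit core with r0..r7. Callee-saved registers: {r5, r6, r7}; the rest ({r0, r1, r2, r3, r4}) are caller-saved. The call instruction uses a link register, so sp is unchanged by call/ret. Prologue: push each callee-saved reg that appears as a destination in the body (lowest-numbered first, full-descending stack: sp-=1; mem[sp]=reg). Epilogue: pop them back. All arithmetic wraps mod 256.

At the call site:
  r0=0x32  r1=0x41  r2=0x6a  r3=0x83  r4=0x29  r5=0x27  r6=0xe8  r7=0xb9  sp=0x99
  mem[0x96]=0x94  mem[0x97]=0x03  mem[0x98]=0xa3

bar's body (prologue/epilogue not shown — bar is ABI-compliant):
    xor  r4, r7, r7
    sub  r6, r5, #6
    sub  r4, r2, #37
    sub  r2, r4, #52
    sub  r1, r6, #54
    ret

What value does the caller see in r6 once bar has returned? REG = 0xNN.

REG = 0xe8

prologue: push r6 -> mem[0x98]=0xe8, sp=0x98
body[0] xor  r4, r7, r7 -> r4=0x00
body[1] sub  r6, r5, #6 -> r6=0x21
body[2] sub  r4, r2, #37 -> r4=0x45
body[3] sub  r2, r4, #52 -> r2=0x11
body[4] sub  r1, r6, #54 -> r1=0xeb
epilogue: pop r6=0xe8, sp=0x99
r6 is callee-saved -> restored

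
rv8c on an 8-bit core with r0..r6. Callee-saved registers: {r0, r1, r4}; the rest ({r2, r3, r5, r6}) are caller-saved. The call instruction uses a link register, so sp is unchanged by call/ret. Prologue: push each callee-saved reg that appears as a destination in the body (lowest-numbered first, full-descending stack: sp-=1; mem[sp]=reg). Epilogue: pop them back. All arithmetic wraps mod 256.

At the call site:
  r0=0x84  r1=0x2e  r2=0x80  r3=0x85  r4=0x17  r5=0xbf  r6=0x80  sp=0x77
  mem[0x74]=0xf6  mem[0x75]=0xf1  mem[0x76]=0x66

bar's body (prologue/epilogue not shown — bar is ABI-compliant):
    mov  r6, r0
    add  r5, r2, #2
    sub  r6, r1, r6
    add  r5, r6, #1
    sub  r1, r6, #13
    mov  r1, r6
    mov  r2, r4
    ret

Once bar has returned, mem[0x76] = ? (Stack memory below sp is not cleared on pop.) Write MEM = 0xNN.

prologue: push r1 -> mem[0x76]=0x2e, sp=0x76
body[0] mov  r6, r0 -> r6=0x84
body[1] add  r5, r2, #2 -> r5=0x82
body[2] sub  r6, r1, r6 -> r6=0xaa
body[3] add  r5, r6, #1 -> r5=0xab
body[4] sub  r1, r6, #13 -> r1=0x9d
body[5] mov  r1, r6 -> r1=0xaa
body[6] mov  r2, r4 -> r2=0x17
epilogue: pop r1=0x2e, sp=0x77
prologue pushed ['r1'] at ['0x76']

MEM = 0x2e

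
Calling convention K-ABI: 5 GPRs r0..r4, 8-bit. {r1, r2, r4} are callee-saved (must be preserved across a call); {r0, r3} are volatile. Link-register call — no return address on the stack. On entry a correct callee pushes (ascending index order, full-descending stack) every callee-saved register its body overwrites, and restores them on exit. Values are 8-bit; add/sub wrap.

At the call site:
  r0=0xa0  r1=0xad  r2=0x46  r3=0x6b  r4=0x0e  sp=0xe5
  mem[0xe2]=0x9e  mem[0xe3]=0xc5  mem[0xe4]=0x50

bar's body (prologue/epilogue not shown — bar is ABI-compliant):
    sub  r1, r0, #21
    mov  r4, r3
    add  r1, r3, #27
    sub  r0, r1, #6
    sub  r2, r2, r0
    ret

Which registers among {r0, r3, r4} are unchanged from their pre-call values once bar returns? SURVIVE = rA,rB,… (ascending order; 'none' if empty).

prologue: push r1 -> mem[0xe4]=0xad, sp=0xe4
prologue: push r2 -> mem[0xe3]=0x46, sp=0xe3
prologue: push r4 -> mem[0xe2]=0x0e, sp=0xe2
body[0] sub  r1, r0, #21 -> r1=0x8b
body[1] mov  r4, r3 -> r4=0x6b
body[2] add  r1, r3, #27 -> r1=0x86
body[3] sub  r0, r1, #6 -> r0=0x80
body[4] sub  r2, r2, r0 -> r2=0xc6
epilogue: pop r4=0x0e, sp=0xe3
epilogue: pop r2=0x46, sp=0xe4
epilogue: pop r1=0xad, sp=0xe5
r0: caller-saved, written=True
r3: caller-saved, written=False
r4: callee-saved, written=True

SURVIVE = r3,r4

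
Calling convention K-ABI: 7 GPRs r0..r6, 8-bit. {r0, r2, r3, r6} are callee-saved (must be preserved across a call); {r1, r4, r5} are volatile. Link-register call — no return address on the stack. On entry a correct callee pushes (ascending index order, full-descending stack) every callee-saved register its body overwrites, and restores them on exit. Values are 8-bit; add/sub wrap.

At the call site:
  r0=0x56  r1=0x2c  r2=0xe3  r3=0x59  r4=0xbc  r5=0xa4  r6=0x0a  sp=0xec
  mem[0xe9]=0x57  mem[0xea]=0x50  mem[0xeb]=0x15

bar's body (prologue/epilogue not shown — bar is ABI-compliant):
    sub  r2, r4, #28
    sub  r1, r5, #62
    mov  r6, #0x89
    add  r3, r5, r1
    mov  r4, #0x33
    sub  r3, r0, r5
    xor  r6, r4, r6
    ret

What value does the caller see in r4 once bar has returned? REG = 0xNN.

prologue: push r2 -> mem[0xeb]=0xe3, sp=0xeb
prologue: push r3 -> mem[0xea]=0x59, sp=0xea
prologue: push r6 -> mem[0xe9]=0x0a, sp=0xe9
body[0] sub  r2, r4, #28 -> r2=0xa0
body[1] sub  r1, r5, #62 -> r1=0x66
body[2] mov  r6, #0x89 -> r6=0x89
body[3] add  r3, r5, r1 -> r3=0x0a
body[4] mov  r4, #0x33 -> r4=0x33
body[5] sub  r3, r0, r5 -> r3=0xb2
body[6] xor  r6, r4, r6 -> r6=0xba
epilogue: pop r6=0x0a, sp=0xea
epilogue: pop r3=0x59, sp=0xeb
epilogue: pop r2=0xe3, sp=0xec
r4 is caller-saved -> body value

REG = 0x33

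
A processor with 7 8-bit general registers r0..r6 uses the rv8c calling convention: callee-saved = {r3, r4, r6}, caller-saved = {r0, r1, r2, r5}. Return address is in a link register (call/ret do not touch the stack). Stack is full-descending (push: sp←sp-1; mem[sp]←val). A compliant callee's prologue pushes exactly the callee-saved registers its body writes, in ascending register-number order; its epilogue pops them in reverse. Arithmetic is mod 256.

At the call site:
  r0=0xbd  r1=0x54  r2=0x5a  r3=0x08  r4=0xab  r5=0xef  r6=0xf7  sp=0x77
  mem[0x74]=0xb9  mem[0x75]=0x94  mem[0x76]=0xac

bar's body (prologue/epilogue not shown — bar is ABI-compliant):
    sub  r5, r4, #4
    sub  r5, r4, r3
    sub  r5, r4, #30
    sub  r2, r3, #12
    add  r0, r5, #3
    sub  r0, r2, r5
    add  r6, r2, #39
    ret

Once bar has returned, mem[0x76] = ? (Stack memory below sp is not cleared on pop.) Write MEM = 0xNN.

prologue: push r6 → mem[0x76]=0xf7, sp=0x76
body[0] sub  r5, r4, #4 → r5=0xa7
body[1] sub  r5, r4, r3 → r5=0xa3
body[2] sub  r5, r4, #30 → r5=0x8d
body[3] sub  r2, r3, #12 → r2=0xfc
body[4] add  r0, r5, #3 → r0=0x90
body[5] sub  r0, r2, r5 → r0=0x6f
body[6] add  r6, r2, #39 → r6=0x23
epilogue: pop r6=0xf7, sp=0x77
prologue pushed ['r6'] at ['0x76']

MEM = 0xf7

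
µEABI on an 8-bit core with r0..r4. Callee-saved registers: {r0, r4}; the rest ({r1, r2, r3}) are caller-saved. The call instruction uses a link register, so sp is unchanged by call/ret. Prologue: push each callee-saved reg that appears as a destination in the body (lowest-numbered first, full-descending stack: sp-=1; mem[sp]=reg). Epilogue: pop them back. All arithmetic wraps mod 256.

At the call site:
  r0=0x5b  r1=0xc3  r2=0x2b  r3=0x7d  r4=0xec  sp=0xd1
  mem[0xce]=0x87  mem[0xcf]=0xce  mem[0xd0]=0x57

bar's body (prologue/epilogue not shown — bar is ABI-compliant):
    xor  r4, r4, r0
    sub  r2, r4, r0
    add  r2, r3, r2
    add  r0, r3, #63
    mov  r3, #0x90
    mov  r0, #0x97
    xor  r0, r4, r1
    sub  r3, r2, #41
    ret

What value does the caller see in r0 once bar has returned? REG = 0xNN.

REG = 0x5b

prologue: push r0 → mem[0xd0]=0x5b, sp=0xd0
prologue: push r4 → mem[0xcf]=0xec, sp=0xcf
body[0] xor  r4, r4, r0 → r4=0xb7
body[1] sub  r2, r4, r0 → r2=0x5c
body[2] add  r2, r3, r2 → r2=0xd9
body[3] add  r0, r3, #63 → r0=0xbc
body[4] mov  r3, #0x90 → r3=0x90
body[5] mov  r0, #0x97 → r0=0x97
body[6] xor  r0, r4, r1 → r0=0x74
body[7] sub  r3, r2, #41 → r3=0xb0
epilogue: pop r4=0xec, sp=0xd0
epilogue: pop r0=0x5b, sp=0xd1
r0 is callee-saved → restored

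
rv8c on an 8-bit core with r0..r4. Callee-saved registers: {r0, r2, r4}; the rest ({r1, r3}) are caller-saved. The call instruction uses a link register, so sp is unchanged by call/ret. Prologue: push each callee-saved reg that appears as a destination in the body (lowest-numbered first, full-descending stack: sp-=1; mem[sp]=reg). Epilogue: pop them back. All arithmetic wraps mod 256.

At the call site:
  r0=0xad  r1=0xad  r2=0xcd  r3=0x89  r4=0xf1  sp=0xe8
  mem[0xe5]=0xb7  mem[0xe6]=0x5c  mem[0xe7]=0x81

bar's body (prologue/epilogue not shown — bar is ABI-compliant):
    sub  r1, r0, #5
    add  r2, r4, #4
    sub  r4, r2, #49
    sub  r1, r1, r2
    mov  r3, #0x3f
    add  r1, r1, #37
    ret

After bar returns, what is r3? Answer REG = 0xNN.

prologue: push r2 → mem[0xe7]=0xcd, sp=0xe7
prologue: push r4 → mem[0xe6]=0xf1, sp=0xe6
body[0] sub  r1, r0, #5 → r1=0xa8
body[1] add  r2, r4, #4 → r2=0xf5
body[2] sub  r4, r2, #49 → r4=0xc4
body[3] sub  r1, r1, r2 → r1=0xb3
body[4] mov  r3, #0x3f → r3=0x3f
body[5] add  r1, r1, #37 → r1=0xd8
epilogue: pop r4=0xf1, sp=0xe7
epilogue: pop r2=0xcd, sp=0xe8
r3 is caller-saved → body value

REG = 0x3f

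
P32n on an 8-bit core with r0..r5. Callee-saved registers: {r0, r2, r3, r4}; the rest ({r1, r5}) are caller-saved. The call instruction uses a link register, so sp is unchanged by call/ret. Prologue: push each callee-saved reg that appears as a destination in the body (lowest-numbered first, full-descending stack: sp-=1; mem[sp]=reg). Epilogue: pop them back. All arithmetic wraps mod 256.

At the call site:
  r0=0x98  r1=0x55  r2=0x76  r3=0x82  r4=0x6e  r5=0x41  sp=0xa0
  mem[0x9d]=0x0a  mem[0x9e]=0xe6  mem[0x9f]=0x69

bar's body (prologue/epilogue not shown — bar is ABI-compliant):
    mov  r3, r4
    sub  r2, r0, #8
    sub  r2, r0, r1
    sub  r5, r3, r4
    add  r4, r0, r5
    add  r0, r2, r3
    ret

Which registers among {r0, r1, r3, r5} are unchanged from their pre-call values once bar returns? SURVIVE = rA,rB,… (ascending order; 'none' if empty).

SURVIVE = r0,r1,r3

prologue: push r0 -> mem[0x9f]=0x98, sp=0x9f
prologue: push r2 -> mem[0x9e]=0x76, sp=0x9e
prologue: push r3 -> mem[0x9d]=0x82, sp=0x9d
prologue: push r4 -> mem[0x9c]=0x6e, sp=0x9c
body[0] mov  r3, r4 -> r3=0x6e
body[1] sub  r2, r0, #8 -> r2=0x90
body[2] sub  r2, r0, r1 -> r2=0x43
body[3] sub  r5, r3, r4 -> r5=0x00
body[4] add  r4, r0, r5 -> r4=0x98
body[5] add  r0, r2, r3 -> r0=0xb1
epilogue: pop r4=0x6e, sp=0x9d
epilogue: pop r3=0x82, sp=0x9e
epilogue: pop r2=0x76, sp=0x9f
epilogue: pop r0=0x98, sp=0xa0
r0: callee-saved, written=True
r1: caller-saved, written=False
r3: callee-saved, written=True
r5: caller-saved, written=True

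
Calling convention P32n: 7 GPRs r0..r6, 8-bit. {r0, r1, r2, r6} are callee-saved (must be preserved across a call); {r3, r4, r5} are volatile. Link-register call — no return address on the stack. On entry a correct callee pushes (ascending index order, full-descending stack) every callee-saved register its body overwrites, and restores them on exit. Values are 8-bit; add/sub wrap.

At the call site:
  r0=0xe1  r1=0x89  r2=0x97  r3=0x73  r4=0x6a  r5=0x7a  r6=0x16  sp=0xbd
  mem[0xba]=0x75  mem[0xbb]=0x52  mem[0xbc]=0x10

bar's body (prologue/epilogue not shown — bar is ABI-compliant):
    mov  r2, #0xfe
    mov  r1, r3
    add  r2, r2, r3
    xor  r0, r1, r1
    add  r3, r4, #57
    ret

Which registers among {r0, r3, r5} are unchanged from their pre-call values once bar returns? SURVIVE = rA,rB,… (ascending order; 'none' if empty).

prologue: push r0 → mem[0xbc]=0xe1, sp=0xbc
prologue: push r1 → mem[0xbb]=0x89, sp=0xbb
prologue: push r2 → mem[0xba]=0x97, sp=0xba
body[0] mov  r2, #0xfe → r2=0xfe
body[1] mov  r1, r3 → r1=0x73
body[2] add  r2, r2, r3 → r2=0x71
body[3] xor  r0, r1, r1 → r0=0x00
body[4] add  r3, r4, #57 → r3=0xa3
epilogue: pop r2=0x97, sp=0xbb
epilogue: pop r1=0x89, sp=0xbc
epilogue: pop r0=0xe1, sp=0xbd
r0: callee-saved, written=True
r3: caller-saved, written=True
r5: caller-saved, written=False

SURVIVE = r0,r5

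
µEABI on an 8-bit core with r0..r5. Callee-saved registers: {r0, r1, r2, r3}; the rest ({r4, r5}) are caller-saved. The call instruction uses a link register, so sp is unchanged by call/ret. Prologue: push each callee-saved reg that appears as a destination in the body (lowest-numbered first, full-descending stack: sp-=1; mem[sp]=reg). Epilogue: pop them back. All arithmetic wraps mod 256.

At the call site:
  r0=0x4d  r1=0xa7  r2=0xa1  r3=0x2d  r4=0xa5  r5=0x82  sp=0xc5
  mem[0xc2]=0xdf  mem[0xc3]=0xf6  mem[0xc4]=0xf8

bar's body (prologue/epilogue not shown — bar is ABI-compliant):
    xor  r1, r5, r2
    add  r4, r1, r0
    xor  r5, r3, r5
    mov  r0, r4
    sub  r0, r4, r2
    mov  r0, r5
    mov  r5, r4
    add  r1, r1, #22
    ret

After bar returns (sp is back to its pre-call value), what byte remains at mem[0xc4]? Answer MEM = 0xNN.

MEM = 0x4d

prologue: push r0 → mem[0xc4]=0x4d, sp=0xc4
prologue: push r1 → mem[0xc3]=0xa7, sp=0xc3
body[0] xor  r1, r5, r2 → r1=0x23
body[1] add  r4, r1, r0 → r4=0x70
body[2] xor  r5, r3, r5 → r5=0xaf
body[3] mov  r0, r4 → r0=0x70
body[4] sub  r0, r4, r2 → r0=0xcf
body[5] mov  r0, r5 → r0=0xaf
body[6] mov  r5, r4 → r5=0x70
body[7] add  r1, r1, #22 → r1=0x39
epilogue: pop r1=0xa7, sp=0xc4
epilogue: pop r0=0x4d, sp=0xc5
prologue pushed ['r0', 'r1'] at ['0xc4', '0xc3']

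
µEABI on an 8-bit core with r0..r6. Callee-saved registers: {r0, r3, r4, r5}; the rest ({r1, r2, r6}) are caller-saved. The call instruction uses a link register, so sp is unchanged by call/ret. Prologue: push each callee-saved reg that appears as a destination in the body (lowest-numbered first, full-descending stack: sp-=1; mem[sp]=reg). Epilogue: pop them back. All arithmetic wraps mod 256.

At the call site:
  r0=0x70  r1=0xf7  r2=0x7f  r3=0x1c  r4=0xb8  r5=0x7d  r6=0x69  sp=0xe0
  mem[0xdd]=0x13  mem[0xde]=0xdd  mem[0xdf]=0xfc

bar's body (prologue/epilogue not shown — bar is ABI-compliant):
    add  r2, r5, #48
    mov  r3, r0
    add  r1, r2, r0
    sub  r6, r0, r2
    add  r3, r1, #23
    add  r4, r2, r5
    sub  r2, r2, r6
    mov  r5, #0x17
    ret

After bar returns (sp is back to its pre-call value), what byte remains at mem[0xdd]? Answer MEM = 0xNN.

prologue: push r3 -> mem[0xdf]=0x1c, sp=0xdf
prologue: push r4 -> mem[0xde]=0xb8, sp=0xde
prologue: push r5 -> mem[0xdd]=0x7d, sp=0xdd
body[0] add  r2, r5, #48 -> r2=0xad
body[1] mov  r3, r0 -> r3=0x70
body[2] add  r1, r2, r0 -> r1=0x1d
body[3] sub  r6, r0, r2 -> r6=0xc3
body[4] add  r3, r1, #23 -> r3=0x34
body[5] add  r4, r2, r5 -> r4=0x2a
body[6] sub  r2, r2, r6 -> r2=0xea
body[7] mov  r5, #0x17 -> r5=0x17
epilogue: pop r5=0x7d, sp=0xde
epilogue: pop r4=0xb8, sp=0xdf
epilogue: pop r3=0x1c, sp=0xe0
prologue pushed ['r3', 'r4', 'r5'] at ['0xdf', '0xde', '0xdd']

MEM = 0x7d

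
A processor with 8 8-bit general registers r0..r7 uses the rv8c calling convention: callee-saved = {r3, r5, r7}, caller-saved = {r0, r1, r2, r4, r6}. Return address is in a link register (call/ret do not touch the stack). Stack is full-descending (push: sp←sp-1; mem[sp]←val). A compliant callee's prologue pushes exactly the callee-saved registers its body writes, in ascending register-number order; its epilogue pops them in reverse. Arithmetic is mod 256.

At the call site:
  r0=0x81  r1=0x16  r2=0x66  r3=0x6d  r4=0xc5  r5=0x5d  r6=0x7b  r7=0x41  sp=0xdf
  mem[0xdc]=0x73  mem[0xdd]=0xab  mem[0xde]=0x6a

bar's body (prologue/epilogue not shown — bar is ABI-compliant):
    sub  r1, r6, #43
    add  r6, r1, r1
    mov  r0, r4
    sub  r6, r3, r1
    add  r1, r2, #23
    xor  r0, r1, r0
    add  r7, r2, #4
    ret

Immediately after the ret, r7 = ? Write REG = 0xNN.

REG = 0x41

prologue: push r7 → mem[0xde]=0x41, sp=0xde
body[0] sub  r1, r6, #43 → r1=0x50
body[1] add  r6, r1, r1 → r6=0xa0
body[2] mov  r0, r4 → r0=0xc5
body[3] sub  r6, r3, r1 → r6=0x1d
body[4] add  r1, r2, #23 → r1=0x7d
body[5] xor  r0, r1, r0 → r0=0xb8
body[6] add  r7, r2, #4 → r7=0x6a
epilogue: pop r7=0x41, sp=0xdf
r7 is callee-saved → restored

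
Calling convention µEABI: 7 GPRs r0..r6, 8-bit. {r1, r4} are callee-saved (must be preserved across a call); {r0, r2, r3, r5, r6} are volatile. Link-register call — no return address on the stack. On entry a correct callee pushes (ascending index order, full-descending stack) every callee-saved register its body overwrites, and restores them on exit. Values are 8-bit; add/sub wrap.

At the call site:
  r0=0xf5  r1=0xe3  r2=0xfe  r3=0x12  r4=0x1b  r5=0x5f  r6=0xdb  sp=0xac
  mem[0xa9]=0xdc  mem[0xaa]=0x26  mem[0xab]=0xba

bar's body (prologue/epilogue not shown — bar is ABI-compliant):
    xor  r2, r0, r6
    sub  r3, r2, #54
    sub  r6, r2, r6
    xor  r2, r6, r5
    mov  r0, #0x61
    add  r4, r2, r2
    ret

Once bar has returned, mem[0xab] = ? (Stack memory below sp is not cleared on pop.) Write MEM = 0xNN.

prologue: push r4 -> mem[0xab]=0x1b, sp=0xab
body[0] xor  r2, r0, r6 -> r2=0x2e
body[1] sub  r3, r2, #54 -> r3=0xf8
body[2] sub  r6, r2, r6 -> r6=0x53
body[3] xor  r2, r6, r5 -> r2=0x0c
body[4] mov  r0, #0x61 -> r0=0x61
body[5] add  r4, r2, r2 -> r4=0x18
epilogue: pop r4=0x1b, sp=0xac
prologue pushed ['r4'] at ['0xab']

MEM = 0x1b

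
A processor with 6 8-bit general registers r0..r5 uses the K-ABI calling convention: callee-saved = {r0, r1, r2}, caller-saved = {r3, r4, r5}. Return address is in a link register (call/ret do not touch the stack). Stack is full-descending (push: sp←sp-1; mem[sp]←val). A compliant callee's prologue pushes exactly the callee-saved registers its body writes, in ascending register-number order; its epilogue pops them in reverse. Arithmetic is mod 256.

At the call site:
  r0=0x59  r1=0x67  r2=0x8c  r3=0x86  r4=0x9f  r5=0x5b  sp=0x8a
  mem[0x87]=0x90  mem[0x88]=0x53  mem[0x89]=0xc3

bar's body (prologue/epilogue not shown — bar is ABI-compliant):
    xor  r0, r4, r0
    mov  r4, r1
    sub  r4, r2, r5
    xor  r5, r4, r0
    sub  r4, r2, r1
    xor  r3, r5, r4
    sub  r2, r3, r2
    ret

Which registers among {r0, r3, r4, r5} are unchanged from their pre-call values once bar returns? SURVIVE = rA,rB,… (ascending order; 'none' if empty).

SURVIVE = r0

prologue: push r0 → mem[0x89]=0x59, sp=0x89
prologue: push r2 → mem[0x88]=0x8c, sp=0x88
body[0] xor  r0, r4, r0 → r0=0xc6
body[1] mov  r4, r1 → r4=0x67
body[2] sub  r4, r2, r5 → r4=0x31
body[3] xor  r5, r4, r0 → r5=0xf7
body[4] sub  r4, r2, r1 → r4=0x25
body[5] xor  r3, r5, r4 → r3=0xd2
body[6] sub  r2, r3, r2 → r2=0x46
epilogue: pop r2=0x8c, sp=0x89
epilogue: pop r0=0x59, sp=0x8a
r0: callee-saved, written=True
r3: caller-saved, written=True
r4: caller-saved, written=True
r5: caller-saved, written=True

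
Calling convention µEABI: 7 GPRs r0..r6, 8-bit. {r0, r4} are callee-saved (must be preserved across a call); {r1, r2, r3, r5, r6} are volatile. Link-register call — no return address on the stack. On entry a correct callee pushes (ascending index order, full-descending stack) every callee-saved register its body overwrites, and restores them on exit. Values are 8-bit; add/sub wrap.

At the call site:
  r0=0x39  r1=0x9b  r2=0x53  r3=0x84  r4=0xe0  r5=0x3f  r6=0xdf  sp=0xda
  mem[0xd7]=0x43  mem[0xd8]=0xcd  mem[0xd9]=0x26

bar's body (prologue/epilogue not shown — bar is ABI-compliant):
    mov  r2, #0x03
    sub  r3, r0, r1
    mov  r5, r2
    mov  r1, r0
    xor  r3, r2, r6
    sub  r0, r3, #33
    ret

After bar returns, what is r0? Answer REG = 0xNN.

REG = 0x39

prologue: push r0 -> mem[0xd9]=0x39, sp=0xd9
body[0] mov  r2, #0x03 -> r2=0x03
body[1] sub  r3, r0, r1 -> r3=0x9e
body[2] mov  r5, r2 -> r5=0x03
body[3] mov  r1, r0 -> r1=0x39
body[4] xor  r3, r2, r6 -> r3=0xdc
body[5] sub  r0, r3, #33 -> r0=0xbb
epilogue: pop r0=0x39, sp=0xda
r0 is callee-saved -> restored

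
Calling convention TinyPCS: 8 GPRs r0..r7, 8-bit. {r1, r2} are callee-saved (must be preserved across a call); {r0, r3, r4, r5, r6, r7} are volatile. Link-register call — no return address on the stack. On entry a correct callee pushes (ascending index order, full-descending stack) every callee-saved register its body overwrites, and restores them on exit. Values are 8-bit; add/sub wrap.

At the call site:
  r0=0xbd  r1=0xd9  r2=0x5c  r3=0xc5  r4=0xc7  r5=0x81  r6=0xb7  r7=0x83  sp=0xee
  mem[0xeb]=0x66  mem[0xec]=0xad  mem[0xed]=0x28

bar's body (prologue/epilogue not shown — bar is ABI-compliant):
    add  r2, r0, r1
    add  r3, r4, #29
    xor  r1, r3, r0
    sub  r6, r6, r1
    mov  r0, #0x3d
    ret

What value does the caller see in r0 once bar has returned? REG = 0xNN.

prologue: push r1 → mem[0xed]=0xd9, sp=0xed
prologue: push r2 → mem[0xec]=0x5c, sp=0xec
body[0] add  r2, r0, r1 → r2=0x96
body[1] add  r3, r4, #29 → r3=0xe4
body[2] xor  r1, r3, r0 → r1=0x59
body[3] sub  r6, r6, r1 → r6=0x5e
body[4] mov  r0, #0x3d → r0=0x3d
epilogue: pop r2=0x5c, sp=0xed
epilogue: pop r1=0xd9, sp=0xee
r0 is caller-saved → body value

REG = 0x3d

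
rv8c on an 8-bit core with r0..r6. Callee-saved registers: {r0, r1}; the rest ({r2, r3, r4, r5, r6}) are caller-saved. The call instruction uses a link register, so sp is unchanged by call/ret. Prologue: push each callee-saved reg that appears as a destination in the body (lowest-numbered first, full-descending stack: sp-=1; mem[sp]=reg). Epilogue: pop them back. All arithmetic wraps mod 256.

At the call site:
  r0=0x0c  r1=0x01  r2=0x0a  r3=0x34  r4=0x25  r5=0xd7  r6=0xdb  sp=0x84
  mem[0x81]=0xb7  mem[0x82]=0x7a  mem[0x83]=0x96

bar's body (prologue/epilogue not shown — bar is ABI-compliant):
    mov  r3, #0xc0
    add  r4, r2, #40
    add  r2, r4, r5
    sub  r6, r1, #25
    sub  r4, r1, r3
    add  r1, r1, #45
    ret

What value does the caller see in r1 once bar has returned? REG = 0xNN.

REG = 0x01

prologue: push r1 -> mem[0x83]=0x01, sp=0x83
body[0] mov  r3, #0xc0 -> r3=0xc0
body[1] add  r4, r2, #40 -> r4=0x32
body[2] add  r2, r4, r5 -> r2=0x09
body[3] sub  r6, r1, #25 -> r6=0xe8
body[4] sub  r4, r1, r3 -> r4=0x41
body[5] add  r1, r1, #45 -> r1=0x2e
epilogue: pop r1=0x01, sp=0x84
r1 is callee-saved -> restored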